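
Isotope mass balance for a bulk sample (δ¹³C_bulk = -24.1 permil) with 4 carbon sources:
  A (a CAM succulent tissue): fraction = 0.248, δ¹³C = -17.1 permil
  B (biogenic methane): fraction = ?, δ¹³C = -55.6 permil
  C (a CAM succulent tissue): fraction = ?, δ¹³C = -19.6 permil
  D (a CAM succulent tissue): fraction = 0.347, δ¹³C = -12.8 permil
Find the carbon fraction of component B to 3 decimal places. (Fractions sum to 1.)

0.208

Let f_B and f_C be the unknown fractions; fractions sum to 1 so f_B + f_C = 0.405.
Mass balance: Σ fᵢ·δᵢ = δ_bulk ⇒ f_B·(-55.6) + f_C·(-19.6) = -24.1 − (-8.682) = -15.418
Substitute f_C = 0.405 − f_B:
f_B·(-55.6 − -19.6) = -15.418 − 0.405×(-19.6) = -7.480
f_B = -7.480 / -36.0 = 0.2078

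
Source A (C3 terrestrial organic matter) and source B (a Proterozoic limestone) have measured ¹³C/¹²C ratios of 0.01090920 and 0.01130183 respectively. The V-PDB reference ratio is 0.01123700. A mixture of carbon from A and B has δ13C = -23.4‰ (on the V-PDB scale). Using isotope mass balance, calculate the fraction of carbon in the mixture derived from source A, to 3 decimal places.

0.835

δ_A = (0.01090920/0.01123700 − 1)×1000 = (0.970829 − 1)×1000 = -29.171‰
δ_B = (0.01130183/0.01123700 − 1)×1000 = (1.005769 − 1)×1000 = 5.769‰
f_A = (δ_mix − δ_B)/(δ_A − δ_B) = (-23.4 − (5.769))/(-29.171 − (5.769))
f_A = -29.169 / -34.941 = 0.8348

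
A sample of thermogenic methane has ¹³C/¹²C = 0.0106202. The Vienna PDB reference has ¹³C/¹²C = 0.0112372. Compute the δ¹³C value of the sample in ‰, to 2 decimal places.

δ¹³C = (R_sample / R_standard − 1) × 1000
R_sample / R_standard = 0.0106202 / 0.0112372 = 0.945093
δ¹³C = (0.945093 − 1) × 1000 = -54.907‰

-54.91‰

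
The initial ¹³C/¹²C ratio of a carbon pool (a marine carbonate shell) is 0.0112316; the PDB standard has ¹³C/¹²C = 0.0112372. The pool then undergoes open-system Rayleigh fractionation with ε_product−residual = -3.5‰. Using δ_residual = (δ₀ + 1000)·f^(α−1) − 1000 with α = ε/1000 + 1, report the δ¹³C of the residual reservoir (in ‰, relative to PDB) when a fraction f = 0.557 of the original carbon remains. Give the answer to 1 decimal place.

δ₀ = (0.0112316/0.0112372 − 1)×1000 = (0.999502 − 1)×1000 = -0.498‰
α − 1 = ε/1000 = -0.0035
f^(α−1) = 0.557^(-0.0035) = 1.002050
δ_res = (-0.498 + 1000) × 1.002050 − 1000 = 1001.551 − 1000 = 1.55‰

1.6‰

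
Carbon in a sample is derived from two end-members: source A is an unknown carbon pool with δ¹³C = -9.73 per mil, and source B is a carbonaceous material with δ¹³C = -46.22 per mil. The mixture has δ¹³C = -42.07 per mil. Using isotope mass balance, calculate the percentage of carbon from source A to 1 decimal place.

11.4%

δ_mix = f_A·δ_A + (1 − f_A)·δ_B  ⇒  f_A = (δ_mix − δ_B)/(δ_A − δ_B)
f_A = (-42.07 − (-46.22)) / (-9.73 − (-46.22))
f_A = 4.15 / 36.49 = 0.1137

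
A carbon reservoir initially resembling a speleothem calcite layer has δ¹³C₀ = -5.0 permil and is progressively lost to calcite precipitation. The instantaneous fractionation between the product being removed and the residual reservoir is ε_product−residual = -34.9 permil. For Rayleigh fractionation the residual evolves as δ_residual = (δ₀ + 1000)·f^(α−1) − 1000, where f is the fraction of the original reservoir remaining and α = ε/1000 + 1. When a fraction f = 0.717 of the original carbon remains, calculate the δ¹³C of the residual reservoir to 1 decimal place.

Rayleigh residual: δ_res = (δ₀ + 1000)·f^(α−1) − 1000
α = ε/1000 + 1 = 0.96510, so α − 1 = -0.03490
f^(α−1) = 0.717^(-0.03490) = 1.011678
δ_res = (-5.0 + 1000) × 1.011678 − 1000 = 1006.620 − 1000 = 6.62 permil

6.6 permil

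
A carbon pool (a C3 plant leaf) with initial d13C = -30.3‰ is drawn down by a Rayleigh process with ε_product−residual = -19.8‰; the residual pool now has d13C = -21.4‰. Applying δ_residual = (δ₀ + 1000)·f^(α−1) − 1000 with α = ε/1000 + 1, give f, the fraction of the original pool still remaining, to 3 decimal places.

0.630

α − 1 = ε/1000 = -0.0198
(δ_res + 1000)/(δ₀ + 1000) = (-21.4 + 1000)/(-30.3 + 1000) = 978.6/969.7 = 1.009178
f = 1.009178^(1/-0.0198) = exp(ln(1.009178)/-0.0198) = exp(0.00914/-0.0198)
f = exp(-0.4614) = 0.6304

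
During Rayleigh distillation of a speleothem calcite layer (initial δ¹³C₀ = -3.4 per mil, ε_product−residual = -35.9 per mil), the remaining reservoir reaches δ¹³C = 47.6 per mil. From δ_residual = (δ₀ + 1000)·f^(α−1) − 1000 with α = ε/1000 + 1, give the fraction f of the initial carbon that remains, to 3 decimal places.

0.249

α − 1 = ε/1000 = -0.0359
(δ_res + 1000)/(δ₀ + 1000) = (47.6 + 1000)/(-3.4 + 1000) = 1047.6/996.6 = 1.051174
f = 1.051174^(1/-0.0359) = exp(ln(1.051174)/-0.0359) = exp(0.04991/-0.0359)
f = exp(-1.3902) = 0.2490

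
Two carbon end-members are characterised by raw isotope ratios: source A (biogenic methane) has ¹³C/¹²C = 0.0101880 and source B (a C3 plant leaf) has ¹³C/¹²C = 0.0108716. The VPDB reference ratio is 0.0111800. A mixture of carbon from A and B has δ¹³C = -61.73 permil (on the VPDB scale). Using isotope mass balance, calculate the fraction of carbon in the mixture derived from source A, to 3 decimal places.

δ_A = (0.0101880/0.0111800 − 1)×1000 = (0.911270 − 1)×1000 = -88.730 permil
δ_B = (0.0108716/0.0111800 − 1)×1000 = (0.972415 − 1)×1000 = -27.585 permil
f_A = (δ_mix − δ_B)/(δ_A − δ_B) = (-61.73 − (-27.585))/(-88.730 − (-27.585))
f_A = -34.145 / -61.145 = 0.5584

0.558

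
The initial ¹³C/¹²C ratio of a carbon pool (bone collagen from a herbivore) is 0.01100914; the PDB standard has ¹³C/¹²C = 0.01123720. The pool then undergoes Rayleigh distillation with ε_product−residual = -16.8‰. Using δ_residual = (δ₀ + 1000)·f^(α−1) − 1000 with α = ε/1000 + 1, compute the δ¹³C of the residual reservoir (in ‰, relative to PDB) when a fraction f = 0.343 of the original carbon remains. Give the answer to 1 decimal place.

-2.5‰

δ₀ = (0.01100914/0.01123720 − 1)×1000 = (0.979705 − 1)×1000 = -20.295‰
α − 1 = ε/1000 = -0.0168
f^(α−1) = 0.343^(-0.0168) = 1.018139
δ_res = (-20.295 + 1000) × 1.018139 − 1000 = 997.476 − 1000 = -2.52‰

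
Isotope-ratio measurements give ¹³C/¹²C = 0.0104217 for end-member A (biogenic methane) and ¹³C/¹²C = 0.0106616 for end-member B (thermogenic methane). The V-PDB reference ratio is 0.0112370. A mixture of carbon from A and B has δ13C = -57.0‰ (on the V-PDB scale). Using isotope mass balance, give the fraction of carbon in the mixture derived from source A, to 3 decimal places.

δ_A = (0.0104217/0.0112370 − 1)×1000 = (0.927445 − 1)×1000 = -72.555‰
δ_B = (0.0106616/0.0112370 − 1)×1000 = (0.948794 − 1)×1000 = -51.206‰
f_A = (δ_mix − δ_B)/(δ_A − δ_B) = (-57.0 − (-51.206))/(-72.555 − (-51.206))
f_A = -5.794 / -21.349 = 0.2714

0.271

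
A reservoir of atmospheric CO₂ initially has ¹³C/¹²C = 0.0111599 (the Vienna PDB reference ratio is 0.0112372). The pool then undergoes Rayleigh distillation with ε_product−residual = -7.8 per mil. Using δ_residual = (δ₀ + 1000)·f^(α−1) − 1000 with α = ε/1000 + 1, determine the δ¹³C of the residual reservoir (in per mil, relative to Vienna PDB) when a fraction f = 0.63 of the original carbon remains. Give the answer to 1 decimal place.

-3.3 per mil

δ₀ = (0.0111599/0.0112372 − 1)×1000 = (0.993121 − 1)×1000 = -6.879 per mil
α − 1 = ε/1000 = -0.0078
f^(α−1) = 0.63^(-0.0078) = 1.003610
δ_res = (-6.879 + 1000) × 1.003610 − 1000 = 996.707 − 1000 = -3.29 per mil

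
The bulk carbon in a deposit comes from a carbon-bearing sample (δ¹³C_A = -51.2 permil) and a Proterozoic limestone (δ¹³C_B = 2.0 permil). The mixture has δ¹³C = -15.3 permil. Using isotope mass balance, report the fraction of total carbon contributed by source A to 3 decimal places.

δ_mix = f_A·δ_A + (1 − f_A)·δ_B  ⇒  f_A = (δ_mix − δ_B)/(δ_A − δ_B)
f_A = (-15.3 − (2.0)) / (-51.2 − (2.0))
f_A = -17.3 / -53.2 = 0.3252

0.325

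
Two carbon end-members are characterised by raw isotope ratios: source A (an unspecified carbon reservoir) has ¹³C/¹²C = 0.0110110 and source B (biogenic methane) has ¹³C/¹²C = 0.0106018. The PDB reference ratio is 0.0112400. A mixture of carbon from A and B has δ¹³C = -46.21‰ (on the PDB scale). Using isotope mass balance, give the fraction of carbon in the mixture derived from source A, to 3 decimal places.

δ_A = (0.0110110/0.0112400 − 1)×1000 = (0.979626 − 1)×1000 = -20.374‰
δ_B = (0.0106018/0.0112400 − 1)×1000 = (0.943221 − 1)×1000 = -56.779‰
f_A = (δ_mix − δ_B)/(δ_A − δ_B) = (-46.21 − (-56.779))/(-20.374 − (-56.779))
f_A = 10.569 / 36.406 = 0.2903

0.290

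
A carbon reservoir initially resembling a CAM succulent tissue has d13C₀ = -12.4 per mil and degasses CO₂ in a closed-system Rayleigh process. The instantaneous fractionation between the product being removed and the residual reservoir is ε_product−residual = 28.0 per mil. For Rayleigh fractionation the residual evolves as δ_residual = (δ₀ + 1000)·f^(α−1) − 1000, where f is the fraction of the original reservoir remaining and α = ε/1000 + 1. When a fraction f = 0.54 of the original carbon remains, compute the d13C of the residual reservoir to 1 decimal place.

Rayleigh residual: δ_res = (δ₀ + 1000)·f^(α−1) − 1000
α = ε/1000 + 1 = 1.02800, so α − 1 = 0.02800
f^(α−1) = 0.54^(0.02800) = 0.982895
δ_res = (-12.4 + 1000) × 0.982895 − 1000 = 970.707 − 1000 = -29.29 per mil

-29.3 per mil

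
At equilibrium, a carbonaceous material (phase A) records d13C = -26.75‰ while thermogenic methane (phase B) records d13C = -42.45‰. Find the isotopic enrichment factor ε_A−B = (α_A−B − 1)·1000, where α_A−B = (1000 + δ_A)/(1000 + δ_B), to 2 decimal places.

α_A−B = (1000 + -26.75) / (1000 + -42.45) = 973.25 / 957.55 = 1.016396
ε_A−B = (1.016396 − 1) × 1000 = 16.396‰
(The approximation ε ≈ δ_A − δ_B would give 15.70‰.)

16.40‰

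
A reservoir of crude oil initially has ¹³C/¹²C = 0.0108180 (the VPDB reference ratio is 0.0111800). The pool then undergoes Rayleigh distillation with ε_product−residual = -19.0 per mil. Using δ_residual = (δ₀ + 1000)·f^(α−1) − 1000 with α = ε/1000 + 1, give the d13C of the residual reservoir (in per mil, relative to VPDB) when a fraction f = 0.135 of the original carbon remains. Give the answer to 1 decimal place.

5.1 per mil

δ₀ = (0.0108180/0.0111800 − 1)×1000 = (0.967621 − 1)×1000 = -32.379 per mil
α − 1 = ε/1000 = -0.0190
f^(α−1) = 0.135^(-0.0190) = 1.038780
δ_res = (-32.379 + 1000) × 1.038780 − 1000 = 1005.145 − 1000 = 5.15 per mil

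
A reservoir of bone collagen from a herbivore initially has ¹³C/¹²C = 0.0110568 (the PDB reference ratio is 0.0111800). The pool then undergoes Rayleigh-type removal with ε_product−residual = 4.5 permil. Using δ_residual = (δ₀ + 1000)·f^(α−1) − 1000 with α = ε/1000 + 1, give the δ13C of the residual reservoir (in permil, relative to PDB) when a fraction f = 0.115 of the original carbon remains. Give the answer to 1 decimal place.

-20.6 permil

δ₀ = (0.0110568/0.0111800 − 1)×1000 = (0.988980 − 1)×1000 = -11.020 permil
α − 1 = ε/1000 = 0.0045
f^(α−1) = 0.115^(0.0045) = 0.990315
δ_res = (-11.020 + 1000) × 0.990315 − 1000 = 979.402 − 1000 = -20.60 permil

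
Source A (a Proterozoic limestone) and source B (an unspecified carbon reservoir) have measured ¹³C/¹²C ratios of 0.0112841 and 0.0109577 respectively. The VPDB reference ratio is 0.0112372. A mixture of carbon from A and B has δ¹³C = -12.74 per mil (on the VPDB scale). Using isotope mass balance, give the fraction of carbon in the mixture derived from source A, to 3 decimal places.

δ_A = (0.0112841/0.0112372 − 1)×1000 = (1.004174 − 1)×1000 = 4.174 per mil
δ_B = (0.0109577/0.0112372 − 1)×1000 = (0.975127 − 1)×1000 = -24.873 per mil
f_A = (δ_mix − δ_B)/(δ_A − δ_B) = (-12.74 − (-24.873))/(4.174 − (-24.873))
f_A = 12.133 / 29.046 = 0.4177

0.418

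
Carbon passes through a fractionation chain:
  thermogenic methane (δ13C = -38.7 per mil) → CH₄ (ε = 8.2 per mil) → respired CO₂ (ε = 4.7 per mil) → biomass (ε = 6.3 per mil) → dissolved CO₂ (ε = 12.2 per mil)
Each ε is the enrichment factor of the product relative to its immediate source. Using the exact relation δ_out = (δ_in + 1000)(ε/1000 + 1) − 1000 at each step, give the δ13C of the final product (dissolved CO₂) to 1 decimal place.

-8.2 per mil

step 1: δ = (-38.70 + 1000)·(8.2/1000 + 1) − 1000 = -30.82 per mil
step 2: δ = (-30.82 + 1000)·(4.7/1000 + 1) − 1000 = -26.26 per mil
step 3: δ = (-26.26 + 1000)·(6.3/1000 + 1) − 1000 = -20.13 per mil
step 4: δ = (-20.13 + 1000)·(12.2/1000 + 1) − 1000 = -8.17 per mil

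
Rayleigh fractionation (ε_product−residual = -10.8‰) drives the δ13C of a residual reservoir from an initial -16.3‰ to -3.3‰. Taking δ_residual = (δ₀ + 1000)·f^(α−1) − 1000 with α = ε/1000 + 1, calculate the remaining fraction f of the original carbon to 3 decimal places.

α − 1 = ε/1000 = -0.0108
(δ_res + 1000)/(δ₀ + 1000) = (-3.3 + 1000)/(-16.3 + 1000) = 996.7/983.7 = 1.013215
f = 1.013215^(1/-0.0108) = exp(ln(1.013215)/-0.0108) = exp(0.01313/-0.0108)
f = exp(-1.2156) = 0.2965

0.297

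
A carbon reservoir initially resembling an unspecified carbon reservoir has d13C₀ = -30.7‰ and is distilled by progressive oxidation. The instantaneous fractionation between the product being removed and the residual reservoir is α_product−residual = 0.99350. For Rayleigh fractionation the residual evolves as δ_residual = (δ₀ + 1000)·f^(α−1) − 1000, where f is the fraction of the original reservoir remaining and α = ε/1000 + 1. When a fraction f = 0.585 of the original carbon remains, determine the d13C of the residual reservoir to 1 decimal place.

Rayleigh residual: δ_res = (δ₀ + 1000)·f^(α−1) − 1000
α − 1 = -0.00650
f^(α−1) = 0.585^(-0.00650) = 1.003491
δ_res = (-30.7 + 1000) × 1.003491 − 1000 = 972.684 − 1000 = -27.32‰

-27.3‰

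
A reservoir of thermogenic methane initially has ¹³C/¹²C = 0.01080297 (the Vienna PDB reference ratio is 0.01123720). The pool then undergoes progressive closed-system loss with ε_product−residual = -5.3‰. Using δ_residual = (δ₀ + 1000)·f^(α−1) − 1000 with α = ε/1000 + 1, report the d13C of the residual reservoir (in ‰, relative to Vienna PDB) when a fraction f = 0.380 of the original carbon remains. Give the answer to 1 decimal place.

-33.7‰

δ₀ = (0.01080297/0.01123720 − 1)×1000 = (0.961358 − 1)×1000 = -38.642‰
α − 1 = ε/1000 = -0.0053
f^(α−1) = 0.380^(-0.0053) = 1.005141
δ_res = (-38.642 + 1000) × 1.005141 − 1000 = 966.301 − 1000 = -33.70‰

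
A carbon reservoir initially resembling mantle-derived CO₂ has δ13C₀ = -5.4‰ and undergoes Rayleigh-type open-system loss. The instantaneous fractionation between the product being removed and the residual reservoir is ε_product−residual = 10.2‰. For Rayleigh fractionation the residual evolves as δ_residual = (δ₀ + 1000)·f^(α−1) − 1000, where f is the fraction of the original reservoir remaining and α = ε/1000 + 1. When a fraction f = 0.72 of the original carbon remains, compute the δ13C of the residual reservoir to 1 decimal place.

-8.7‰

Rayleigh residual: δ_res = (δ₀ + 1000)·f^(α−1) − 1000
α = ε/1000 + 1 = 1.01020, so α − 1 = 0.01020
f^(α−1) = 0.72^(0.01020) = 0.996655
δ_res = (-5.4 + 1000) × 0.996655 − 1000 = 991.273 − 1000 = -8.73‰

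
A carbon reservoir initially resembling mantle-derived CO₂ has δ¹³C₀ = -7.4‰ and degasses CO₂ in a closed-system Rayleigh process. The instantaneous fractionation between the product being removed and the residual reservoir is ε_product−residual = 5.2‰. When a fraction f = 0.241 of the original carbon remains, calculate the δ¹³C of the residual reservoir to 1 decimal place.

Rayleigh residual: δ_res = (δ₀ + 1000)·f^(α−1) − 1000
α = ε/1000 + 1 = 1.00520, so α − 1 = 0.00520
f^(α−1) = 0.241^(0.00520) = 0.992628
δ_res = (-7.4 + 1000) × 0.992628 − 1000 = 985.282 − 1000 = -14.72‰

-14.7‰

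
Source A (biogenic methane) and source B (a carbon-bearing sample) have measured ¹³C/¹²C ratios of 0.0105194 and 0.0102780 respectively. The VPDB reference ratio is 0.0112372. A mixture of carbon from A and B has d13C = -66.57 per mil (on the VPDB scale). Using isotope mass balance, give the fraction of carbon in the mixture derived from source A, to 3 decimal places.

0.875

δ_A = (0.0105194/0.0112372 − 1)×1000 = (0.936123 − 1)×1000 = -63.877 per mil
δ_B = (0.0102780/0.0112372 − 1)×1000 = (0.914641 − 1)×1000 = -85.359 per mil
f_A = (δ_mix − δ_B)/(δ_A − δ_B) = (-66.57 − (-85.359))/(-63.877 − (-85.359))
f_A = 18.789 / 21.482 = 0.8746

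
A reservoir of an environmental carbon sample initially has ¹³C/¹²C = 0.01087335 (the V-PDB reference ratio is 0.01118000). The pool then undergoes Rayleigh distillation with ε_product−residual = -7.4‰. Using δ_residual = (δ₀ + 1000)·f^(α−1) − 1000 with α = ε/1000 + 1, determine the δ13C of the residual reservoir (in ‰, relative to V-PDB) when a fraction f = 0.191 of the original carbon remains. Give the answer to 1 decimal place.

δ₀ = (0.01087335/0.01118000 − 1)×1000 = (0.972572 − 1)×1000 = -27.428‰
α − 1 = ε/1000 = -0.0074
f^(α−1) = 0.191^(-0.0074) = 1.012326
δ_res = (-27.428 + 1000) × 1.012326 − 1000 = 984.559 − 1000 = -15.44‰

-15.4‰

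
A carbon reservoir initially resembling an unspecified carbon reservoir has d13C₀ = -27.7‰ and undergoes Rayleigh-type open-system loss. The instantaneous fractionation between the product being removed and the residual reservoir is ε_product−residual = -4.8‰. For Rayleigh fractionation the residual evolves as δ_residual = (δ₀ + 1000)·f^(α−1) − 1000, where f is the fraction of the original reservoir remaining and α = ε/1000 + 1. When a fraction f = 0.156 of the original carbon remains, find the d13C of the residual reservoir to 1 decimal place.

Rayleigh residual: δ_res = (δ₀ + 1000)·f^(α−1) − 1000
α = ε/1000 + 1 = 0.99520, so α − 1 = -0.00480
f^(α−1) = 0.156^(-0.00480) = 1.008958
δ_res = (-27.7 + 1000) × 1.008958 − 1000 = 981.010 − 1000 = -18.99‰

-19.0‰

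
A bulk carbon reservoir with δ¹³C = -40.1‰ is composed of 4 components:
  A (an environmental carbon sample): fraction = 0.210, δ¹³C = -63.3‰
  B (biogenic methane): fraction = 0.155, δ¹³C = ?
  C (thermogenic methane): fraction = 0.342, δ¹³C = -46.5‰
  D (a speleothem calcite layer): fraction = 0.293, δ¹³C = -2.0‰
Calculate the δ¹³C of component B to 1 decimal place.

-66.6‰

Isotope mass balance: δ_bulk = Σ fᵢ·δᵢ.
-40.1 = 0.210×(-63.3) + 0.155×δ_B + 0.342×(-46.5) + 0.293×(-2.0)
0.155·δ_B = -40.1 − (-29.782) = -10.318
δ_B = -10.318 / 0.155 = -66.57‰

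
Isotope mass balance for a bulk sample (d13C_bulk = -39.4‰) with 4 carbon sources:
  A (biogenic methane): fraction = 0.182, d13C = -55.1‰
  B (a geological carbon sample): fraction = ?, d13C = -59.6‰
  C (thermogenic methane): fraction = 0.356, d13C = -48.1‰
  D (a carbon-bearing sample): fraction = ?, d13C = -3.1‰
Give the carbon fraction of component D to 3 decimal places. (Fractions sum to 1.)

0.271

Let f_D and f_B be the unknown fractions; fractions sum to 1 so f_D + f_B = 0.462.
Mass balance: Σ fᵢ·δᵢ = δ_bulk ⇒ f_D·(-3.1) + f_B·(-59.6) = -39.4 − (-27.152) = -12.248
Substitute f_B = 0.462 − f_D:
f_D·(-3.1 − -59.6) = -12.248 − 0.462×(-59.6) = 15.287
f_D = 15.287 / 56.5 = 0.2706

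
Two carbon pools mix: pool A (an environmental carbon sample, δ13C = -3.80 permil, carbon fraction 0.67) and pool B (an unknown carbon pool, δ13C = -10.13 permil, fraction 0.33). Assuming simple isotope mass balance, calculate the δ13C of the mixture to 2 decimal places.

-5.89 permil

δ_mix = f_A·δ_A + f_B·δ_B
δ_mix = 0.67 × (-3.80) + 0.33 × (-10.13)
δ_mix = -2.546 + -3.343 = -5.889 permil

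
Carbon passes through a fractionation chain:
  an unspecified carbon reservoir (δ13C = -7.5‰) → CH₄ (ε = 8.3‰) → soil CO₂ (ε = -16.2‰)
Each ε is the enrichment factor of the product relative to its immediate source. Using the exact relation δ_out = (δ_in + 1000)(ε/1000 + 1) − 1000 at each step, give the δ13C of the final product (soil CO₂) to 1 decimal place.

step 1: δ = (-7.50 + 1000)·(8.3/1000 + 1) − 1000 = 0.74‰
step 2: δ = (0.74 + 1000)·(-16.2/1000 + 1) − 1000 = -15.47‰

-15.5‰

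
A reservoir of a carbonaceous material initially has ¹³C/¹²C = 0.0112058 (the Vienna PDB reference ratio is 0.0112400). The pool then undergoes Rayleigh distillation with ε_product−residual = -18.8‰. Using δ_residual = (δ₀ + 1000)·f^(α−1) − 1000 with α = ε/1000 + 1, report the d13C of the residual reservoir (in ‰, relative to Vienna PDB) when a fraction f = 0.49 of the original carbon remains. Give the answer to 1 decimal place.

10.4‰

δ₀ = (0.0112058/0.0112400 − 1)×1000 = (0.996957 − 1)×1000 = -3.043‰
α − 1 = ε/1000 = -0.0188
f^(α−1) = 0.49^(-0.0188) = 1.013501
δ_res = (-3.043 + 1000) × 1.013501 − 1000 = 1010.418 − 1000 = 10.42‰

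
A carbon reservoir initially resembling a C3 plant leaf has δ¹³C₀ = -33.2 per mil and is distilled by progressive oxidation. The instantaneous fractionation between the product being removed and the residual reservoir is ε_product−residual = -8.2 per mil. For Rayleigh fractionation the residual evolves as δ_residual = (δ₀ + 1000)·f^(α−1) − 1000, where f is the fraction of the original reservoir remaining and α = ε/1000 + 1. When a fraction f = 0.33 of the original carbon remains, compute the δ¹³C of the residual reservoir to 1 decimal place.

Rayleigh residual: δ_res = (δ₀ + 1000)·f^(α−1) − 1000
α = ε/1000 + 1 = 0.99180, so α − 1 = -0.00820
f^(α−1) = 0.33^(-0.00820) = 1.009132
δ_res = (-33.2 + 1000) × 1.009132 − 1000 = 975.629 − 1000 = -24.37 per mil

-24.4 per mil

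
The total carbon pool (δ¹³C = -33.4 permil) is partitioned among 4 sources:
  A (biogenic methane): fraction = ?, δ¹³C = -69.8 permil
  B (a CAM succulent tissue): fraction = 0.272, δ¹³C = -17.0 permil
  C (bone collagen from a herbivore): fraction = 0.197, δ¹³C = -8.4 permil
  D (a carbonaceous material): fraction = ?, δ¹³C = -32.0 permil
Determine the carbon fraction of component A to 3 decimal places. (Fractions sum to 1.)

0.268

Let f_A and f_D be the unknown fractions; fractions sum to 1 so f_A + f_D = 0.531.
Mass balance: Σ fᵢ·δᵢ = δ_bulk ⇒ f_A·(-69.8) + f_D·(-32.0) = -33.4 − (-6.279) = -27.121
Substitute f_D = 0.531 − f_A:
f_A·(-69.8 − -32.0) = -27.121 − 0.531×(-32.0) = -10.129
f_A = -10.129 / -37.8 = 0.2680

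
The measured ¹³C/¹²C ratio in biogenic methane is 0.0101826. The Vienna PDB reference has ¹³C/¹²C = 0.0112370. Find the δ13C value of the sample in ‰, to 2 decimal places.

δ13C = (R_sample / R_standard − 1) × 1000
R_sample / R_standard = 0.0101826 / 0.0112370 = 0.906167
δ13C = (0.906167 − 1) × 1000 = -93.833‰

-93.83‰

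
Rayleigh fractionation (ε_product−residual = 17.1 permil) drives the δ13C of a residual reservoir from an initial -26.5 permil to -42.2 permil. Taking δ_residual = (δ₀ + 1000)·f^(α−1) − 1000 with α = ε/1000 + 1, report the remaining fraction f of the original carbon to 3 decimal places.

α − 1 = ε/1000 = 0.0171
(δ_res + 1000)/(δ₀ + 1000) = (-42.2 + 1000)/(-26.5 + 1000) = 957.8/973.5 = 0.983873
f = 0.983873^(1/0.0171) = exp(ln(0.983873)/0.0171) = exp(-0.01626/0.0171)
f = exp(-0.9508) = 0.3864

0.386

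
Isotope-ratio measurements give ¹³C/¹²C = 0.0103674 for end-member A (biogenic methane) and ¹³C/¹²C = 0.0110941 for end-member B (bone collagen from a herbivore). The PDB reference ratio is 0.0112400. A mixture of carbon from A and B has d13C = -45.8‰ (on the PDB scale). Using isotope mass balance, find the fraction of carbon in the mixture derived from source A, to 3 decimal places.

0.508

δ_A = (0.0103674/0.0112400 − 1)×1000 = (0.922367 − 1)×1000 = -77.633‰
δ_B = (0.0110941/0.0112400 − 1)×1000 = (0.987020 − 1)×1000 = -12.980‰
f_A = (δ_mix − δ_B)/(δ_A − δ_B) = (-45.8 − (-12.980))/(-77.633 − (-12.980))
f_A = -32.820 / -64.653 = 0.5076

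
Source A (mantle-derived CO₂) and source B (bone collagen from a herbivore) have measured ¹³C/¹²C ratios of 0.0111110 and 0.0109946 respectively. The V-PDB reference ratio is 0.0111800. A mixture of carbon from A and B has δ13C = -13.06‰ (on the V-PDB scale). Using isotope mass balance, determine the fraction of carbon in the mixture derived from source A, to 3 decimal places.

δ_A = (0.0111110/0.0111800 − 1)×1000 = (0.993828 − 1)×1000 = -6.172‰
δ_B = (0.0109946/0.0111800 − 1)×1000 = (0.983417 − 1)×1000 = -16.583‰
f_A = (δ_mix − δ_B)/(δ_A − δ_B) = (-13.06 − (-16.583))/(-6.172 − (-16.583))
f_A = 3.523 / 10.411 = 0.3384

0.338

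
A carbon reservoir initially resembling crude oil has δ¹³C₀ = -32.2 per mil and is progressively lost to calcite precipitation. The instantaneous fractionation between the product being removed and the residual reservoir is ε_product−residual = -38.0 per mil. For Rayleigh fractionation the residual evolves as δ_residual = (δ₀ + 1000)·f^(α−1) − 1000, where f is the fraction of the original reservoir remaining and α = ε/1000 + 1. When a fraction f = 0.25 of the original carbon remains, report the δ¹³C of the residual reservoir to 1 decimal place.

Rayleigh residual: δ_res = (δ₀ + 1000)·f^(α−1) − 1000
α = ε/1000 + 1 = 0.96200, so α − 1 = -0.03800
f^(α−1) = 0.25^(-0.03800) = 1.054091
δ_res = (-32.2 + 1000) × 1.054091 − 1000 = 1020.150 − 1000 = 20.15 per mil

20.1 per mil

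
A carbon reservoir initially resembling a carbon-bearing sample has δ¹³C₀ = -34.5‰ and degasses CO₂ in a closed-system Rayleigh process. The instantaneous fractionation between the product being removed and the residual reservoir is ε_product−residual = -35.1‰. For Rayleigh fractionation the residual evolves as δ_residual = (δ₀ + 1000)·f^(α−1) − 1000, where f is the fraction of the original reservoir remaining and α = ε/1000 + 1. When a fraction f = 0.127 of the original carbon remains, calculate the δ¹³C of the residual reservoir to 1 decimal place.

38.0‰

Rayleigh residual: δ_res = (δ₀ + 1000)·f^(α−1) − 1000
α = ε/1000 + 1 = 0.96490, so α − 1 = -0.03510
f^(α−1) = 0.127^(-0.03510) = 1.075119
δ_res = (-34.5 + 1000) × 1.075119 − 1000 = 1038.027 − 1000 = 38.03‰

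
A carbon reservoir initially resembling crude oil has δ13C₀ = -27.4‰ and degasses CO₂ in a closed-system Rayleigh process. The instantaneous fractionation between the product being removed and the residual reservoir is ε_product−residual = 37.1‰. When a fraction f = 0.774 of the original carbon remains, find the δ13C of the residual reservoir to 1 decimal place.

Rayleigh residual: δ_res = (δ₀ + 1000)·f^(α−1) − 1000
α = ε/1000 + 1 = 1.03710, so α − 1 = 0.03710
f^(α−1) = 0.774^(0.03710) = 0.990541
δ_res = (-27.4 + 1000) × 0.990541 − 1000 = 963.400 − 1000 = -36.60‰

-36.6‰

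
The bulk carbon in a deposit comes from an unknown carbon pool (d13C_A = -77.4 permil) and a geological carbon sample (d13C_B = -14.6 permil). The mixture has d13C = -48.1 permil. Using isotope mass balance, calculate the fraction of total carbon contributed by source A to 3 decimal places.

0.533

δ_mix = f_A·δ_A + (1 − f_A)·δ_B  ⇒  f_A = (δ_mix − δ_B)/(δ_A − δ_B)
f_A = (-48.1 − (-14.6)) / (-77.4 − (-14.6))
f_A = -33.5 / -62.8 = 0.5334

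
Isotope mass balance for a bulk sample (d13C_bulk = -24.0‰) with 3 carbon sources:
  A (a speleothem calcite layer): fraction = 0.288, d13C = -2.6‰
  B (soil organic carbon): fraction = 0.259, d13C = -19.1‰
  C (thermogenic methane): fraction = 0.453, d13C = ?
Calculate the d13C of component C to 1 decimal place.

Isotope mass balance: δ_bulk = Σ fᵢ·δᵢ.
-24.0 = 0.288×(-2.6) + 0.259×(-19.1) + 0.453×δ_C
0.453·δ_C = -24.0 − (-5.696) = -18.304
δ_C = -18.304 / 0.453 = -40.41‰

-40.4‰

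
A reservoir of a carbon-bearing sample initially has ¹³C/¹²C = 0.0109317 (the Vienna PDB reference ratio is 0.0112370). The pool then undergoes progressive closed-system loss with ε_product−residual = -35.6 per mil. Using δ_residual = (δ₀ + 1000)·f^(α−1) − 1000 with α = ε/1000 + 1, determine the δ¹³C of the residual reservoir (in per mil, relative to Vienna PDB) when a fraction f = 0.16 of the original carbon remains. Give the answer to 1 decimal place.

δ₀ = (0.0109317/0.0112370 − 1)×1000 = (0.972831 − 1)×1000 = -27.169 per mil
α − 1 = ε/1000 = -0.0356
f^(α−1) = 0.16^(-0.0356) = 1.067415
δ_res = (-27.169 + 1000) × 1.067415 − 1000 = 1038.414 − 1000 = 38.41 per mil

38.4 per mil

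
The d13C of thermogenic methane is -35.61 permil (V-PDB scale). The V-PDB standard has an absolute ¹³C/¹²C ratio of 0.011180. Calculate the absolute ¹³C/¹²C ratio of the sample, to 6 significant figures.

0.0107819

R_sample = R_standard × (d13C/1000 + 1)
R_sample = 0.011180 × (-35.61/1000 + 1) = 0.011180 × 0.964390
R_sample = 0.0107819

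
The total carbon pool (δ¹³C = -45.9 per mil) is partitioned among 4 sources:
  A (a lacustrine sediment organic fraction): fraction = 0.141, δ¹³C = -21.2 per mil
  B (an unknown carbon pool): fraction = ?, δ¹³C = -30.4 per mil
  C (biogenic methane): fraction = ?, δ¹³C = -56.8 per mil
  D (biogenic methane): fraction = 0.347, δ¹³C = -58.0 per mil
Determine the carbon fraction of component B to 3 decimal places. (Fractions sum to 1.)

0.239

Let f_B and f_C be the unknown fractions; fractions sum to 1 so f_B + f_C = 0.512.
Mass balance: Σ fᵢ·δᵢ = δ_bulk ⇒ f_B·(-30.4) + f_C·(-56.8) = -45.9 − (-23.115) = -22.785
Substitute f_C = 0.512 − f_B:
f_B·(-30.4 − -56.8) = -22.785 − 0.512×(-56.8) = 6.297
f_B = 6.297 / 26.4 = 0.2385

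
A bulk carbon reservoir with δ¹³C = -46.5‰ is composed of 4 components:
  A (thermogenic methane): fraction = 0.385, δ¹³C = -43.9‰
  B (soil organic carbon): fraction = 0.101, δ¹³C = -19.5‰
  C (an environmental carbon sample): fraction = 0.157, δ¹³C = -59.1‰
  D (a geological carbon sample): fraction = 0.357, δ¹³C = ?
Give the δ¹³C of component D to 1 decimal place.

Isotope mass balance: δ_bulk = Σ fᵢ·δᵢ.
-46.5 = 0.385×(-43.9) + 0.101×(-19.5) + 0.157×(-59.1) + 0.357×δ_D
0.357·δ_D = -46.5 − (-28.150) = -18.350
δ_D = -18.350 / 0.357 = -51.40‰

-51.4‰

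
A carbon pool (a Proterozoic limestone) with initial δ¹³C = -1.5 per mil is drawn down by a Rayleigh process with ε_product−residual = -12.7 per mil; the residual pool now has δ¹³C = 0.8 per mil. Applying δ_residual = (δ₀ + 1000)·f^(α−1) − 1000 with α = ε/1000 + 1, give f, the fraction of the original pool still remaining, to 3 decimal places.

α − 1 = ε/1000 = -0.0127
(δ_res + 1000)/(δ₀ + 1000) = (0.8 + 1000)/(-1.5 + 1000) = 1000.8/998.5 = 1.002303
f = 1.002303^(1/-0.0127) = exp(ln(1.002303)/-0.0127) = exp(0.00230/-0.0127)
f = exp(-0.1812) = 0.8343

0.834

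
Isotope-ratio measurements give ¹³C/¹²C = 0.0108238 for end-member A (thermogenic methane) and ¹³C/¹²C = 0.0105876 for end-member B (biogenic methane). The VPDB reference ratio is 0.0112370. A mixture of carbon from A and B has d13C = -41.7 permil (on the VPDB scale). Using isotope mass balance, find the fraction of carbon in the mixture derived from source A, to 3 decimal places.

0.766

δ_A = (0.0108238/0.0112370 − 1)×1000 = (0.963229 − 1)×1000 = -36.771 permil
δ_B = (0.0105876/0.0112370 − 1)×1000 = (0.942209 − 1)×1000 = -57.791 permil
f_A = (δ_mix − δ_B)/(δ_A − δ_B) = (-41.7 − (-57.791))/(-36.771 − (-57.791))
f_A = 16.091 / 21.020 = 0.7655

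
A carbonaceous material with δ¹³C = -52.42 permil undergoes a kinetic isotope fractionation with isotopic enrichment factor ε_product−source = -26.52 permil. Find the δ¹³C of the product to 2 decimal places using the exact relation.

-77.55 permil

Exactly, δ_product = (δ_source + 1000)·(ε/1000 + 1) − 1000.
δ_product = (-52.42 + 1000) × (-26.52/1000 + 1) − 1000
δ_product = -77.550 permil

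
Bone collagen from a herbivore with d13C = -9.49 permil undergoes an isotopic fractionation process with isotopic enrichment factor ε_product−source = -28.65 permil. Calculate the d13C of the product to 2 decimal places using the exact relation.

To first order, δ_product ≈ δ_source + ε = -38.14 permil.
Exactly, δ_product = (δ_source + 1000)·(ε/1000 + 1) − 1000.
δ_product = (-9.49 + 1000) × (-28.65/1000 + 1) − 1000
δ_product = -37.868 permil

-37.87 permil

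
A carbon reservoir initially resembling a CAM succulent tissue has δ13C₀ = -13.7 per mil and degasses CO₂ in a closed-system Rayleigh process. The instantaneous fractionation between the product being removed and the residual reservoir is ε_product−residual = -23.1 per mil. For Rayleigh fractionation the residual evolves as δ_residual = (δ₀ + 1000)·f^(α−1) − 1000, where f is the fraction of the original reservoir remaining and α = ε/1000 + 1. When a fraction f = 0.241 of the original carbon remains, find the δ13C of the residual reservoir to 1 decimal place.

19.3 per mil

Rayleigh residual: δ_res = (δ₀ + 1000)·f^(α−1) − 1000
α = ε/1000 + 1 = 0.97690, so α − 1 = -0.02310
f^(α−1) = 0.241^(-0.02310) = 1.033417
δ_res = (-13.7 + 1000) × 1.033417 − 1000 = 1019.259 − 1000 = 19.26 per mil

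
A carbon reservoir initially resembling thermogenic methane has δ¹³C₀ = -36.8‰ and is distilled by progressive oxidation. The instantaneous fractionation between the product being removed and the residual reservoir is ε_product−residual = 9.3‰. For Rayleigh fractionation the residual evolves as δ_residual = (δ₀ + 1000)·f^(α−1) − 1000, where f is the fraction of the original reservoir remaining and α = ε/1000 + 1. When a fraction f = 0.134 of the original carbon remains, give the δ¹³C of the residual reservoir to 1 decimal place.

Rayleigh residual: δ_res = (δ₀ + 1000)·f^(α−1) − 1000
α = ε/1000 + 1 = 1.00930, so α − 1 = 0.00930
f^(α−1) = 0.134^(0.00930) = 0.981481
δ_res = (-36.8 + 1000) × 0.981481 − 1000 = 945.363 − 1000 = -54.64‰

-54.6‰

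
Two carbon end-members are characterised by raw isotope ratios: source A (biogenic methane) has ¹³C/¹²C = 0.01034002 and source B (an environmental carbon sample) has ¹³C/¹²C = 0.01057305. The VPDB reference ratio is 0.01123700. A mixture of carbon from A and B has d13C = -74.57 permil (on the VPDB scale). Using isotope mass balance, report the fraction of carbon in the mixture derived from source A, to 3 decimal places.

δ_A = (0.01034002/0.01123700 − 1)×1000 = (0.920176 − 1)×1000 = -79.824 permil
δ_B = (0.01057305/0.01123700 − 1)×1000 = (0.940914 − 1)×1000 = -59.086 permil
f_A = (δ_mix − δ_B)/(δ_A − δ_B) = (-74.57 − (-59.086))/(-79.824 − (-59.086))
f_A = -15.484 / -20.738 = 0.7467

0.747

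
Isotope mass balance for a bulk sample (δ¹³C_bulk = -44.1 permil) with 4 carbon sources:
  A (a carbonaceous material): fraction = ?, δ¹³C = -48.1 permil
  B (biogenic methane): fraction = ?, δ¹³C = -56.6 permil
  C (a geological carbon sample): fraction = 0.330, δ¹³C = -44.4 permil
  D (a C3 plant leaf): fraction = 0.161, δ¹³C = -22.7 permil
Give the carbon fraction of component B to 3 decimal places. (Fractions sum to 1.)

0.154

Let f_B and f_A be the unknown fractions; fractions sum to 1 so f_B + f_A = 0.509.
Mass balance: Σ fᵢ·δᵢ = δ_bulk ⇒ f_B·(-56.6) + f_A·(-48.1) = -44.1 − (-18.307) = -25.793
Substitute f_A = 0.509 − f_B:
f_B·(-56.6 − -48.1) = -25.793 − 0.509×(-48.1) = -1.310
f_B = -1.310 / -8.5 = 0.1542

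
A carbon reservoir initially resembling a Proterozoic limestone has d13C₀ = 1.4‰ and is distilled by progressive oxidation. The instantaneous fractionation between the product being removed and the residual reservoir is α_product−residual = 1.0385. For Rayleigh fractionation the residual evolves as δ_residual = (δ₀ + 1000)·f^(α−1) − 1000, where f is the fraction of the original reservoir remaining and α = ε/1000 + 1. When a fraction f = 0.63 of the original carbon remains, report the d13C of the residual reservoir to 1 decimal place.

-16.3‰

Rayleigh residual: δ_res = (δ₀ + 1000)·f^(α−1) − 1000
α − 1 = 0.03850
f^(α−1) = 0.63^(0.03850) = 0.982369
δ_res = (1.4 + 1000) × 0.982369 − 1000 = 983.744 − 1000 = -16.26‰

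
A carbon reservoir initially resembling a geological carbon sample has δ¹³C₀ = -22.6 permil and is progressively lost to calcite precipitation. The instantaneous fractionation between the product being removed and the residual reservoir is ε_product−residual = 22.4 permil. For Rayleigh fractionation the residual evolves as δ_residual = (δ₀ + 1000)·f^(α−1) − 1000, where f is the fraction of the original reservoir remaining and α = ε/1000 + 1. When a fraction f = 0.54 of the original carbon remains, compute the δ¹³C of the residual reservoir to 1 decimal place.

Rayleigh residual: δ_res = (δ₀ + 1000)·f^(α−1) − 1000
α = ε/1000 + 1 = 1.02240, so α − 1 = 0.02240
f^(α−1) = 0.54^(0.02240) = 0.986292
δ_res = (-22.6 + 1000) × 0.986292 − 1000 = 964.002 − 1000 = -36.00 permil

-36.0 permil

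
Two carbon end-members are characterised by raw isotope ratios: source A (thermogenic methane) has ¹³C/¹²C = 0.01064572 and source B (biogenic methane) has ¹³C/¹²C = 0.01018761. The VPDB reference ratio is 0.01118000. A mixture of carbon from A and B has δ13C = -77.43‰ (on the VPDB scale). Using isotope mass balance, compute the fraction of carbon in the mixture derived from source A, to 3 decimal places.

δ_A = (0.01064572/0.01118000 − 1)×1000 = (0.952211 − 1)×1000 = -47.789‰
δ_B = (0.01018761/0.01118000 − 1)×1000 = (0.911235 − 1)×1000 = -88.765‰
f_A = (δ_mix − δ_B)/(δ_A − δ_B) = (-77.43 − (-88.765))/(-47.789 − (-88.765))
f_A = 11.335 / 40.976 = 0.2766

0.277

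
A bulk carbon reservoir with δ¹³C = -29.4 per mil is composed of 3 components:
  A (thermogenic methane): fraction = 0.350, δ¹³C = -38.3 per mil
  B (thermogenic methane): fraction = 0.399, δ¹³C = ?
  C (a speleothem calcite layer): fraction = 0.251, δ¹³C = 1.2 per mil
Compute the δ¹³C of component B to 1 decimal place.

-40.8 per mil

Isotope mass balance: δ_bulk = Σ fᵢ·δᵢ.
-29.4 = 0.350×(-38.3) + 0.399×δ_B + 0.251×(1.2)
0.399·δ_B = -29.4 − (-13.104) = -16.296
δ_B = -16.296 / 0.399 = -40.84 per mil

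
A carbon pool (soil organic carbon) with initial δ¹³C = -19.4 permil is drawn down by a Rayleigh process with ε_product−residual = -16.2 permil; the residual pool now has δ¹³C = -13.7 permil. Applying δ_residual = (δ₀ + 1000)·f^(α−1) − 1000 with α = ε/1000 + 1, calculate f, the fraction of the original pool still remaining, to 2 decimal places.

α − 1 = ε/1000 = -0.0162
(δ_res + 1000)/(δ₀ + 1000) = (-13.7 + 1000)/(-19.4 + 1000) = 986.3/980.6 = 1.005813
f = 1.005813^(1/-0.0162) = exp(ln(1.005813)/-0.0162) = exp(0.00580/-0.0162)
f = exp(-0.3578) = 0.6992

0.70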